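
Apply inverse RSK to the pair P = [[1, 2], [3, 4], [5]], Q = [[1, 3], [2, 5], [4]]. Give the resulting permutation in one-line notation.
Reverse the RSK construction: for i from n down to 1, find the cell of Q containing i, remove the entry at that cell from P, and reverse-bump it up through P; the value ejected from row 1 is w(i).

Step i=5: Q has 5 at row 2, column 2; remove 4 from row 2 of P and reverse-bump: 4 enters row 1 and ejects 2. So w(5) = 2. P is now [[1, 4], [3], [5]].
Step i=4: Q has 4 at row 3, column 1; remove 5 from row 3 of P and reverse-bump: 5 enters row 2 and ejects 3; 3 enters row 1 and ejects 1. So w(4) = 1. P is now [[3, 4], [5]].
Step i=3: Q has 3 at row 1, column 2; remove that cell from P, ejecting 4. So w(3) = 4. P is now [[3], [5]].
Step i=2: Q has 2 at row 2, column 1; remove 5 from row 2 of P and reverse-bump: 5 enters row 1 and ejects 3. So w(2) = 3. P is now [[5]].
Step i=1: Q has 1 at row 1, column 1; remove that cell from P, ejecting 5. So w(1) = 5. P is now [].

So w = 5 3 4 1 2.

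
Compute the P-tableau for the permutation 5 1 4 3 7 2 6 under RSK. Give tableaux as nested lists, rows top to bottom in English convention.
After inserting 5: P = [[5]].
After inserting 1: P = [[1], [5]].
After inserting 4: P = [[1, 4], [5]].
After inserting 3: P = [[1, 3], [4], [5]].
After inserting 7: P = [[1, 3, 7], [4], [5]].
After inserting 2: P = [[1, 2, 7], [3], [4], [5]].
After inserting 6: P = [[1, 2, 6], [3, 7], [4], [5]].

So P = [[1, 2, 6], [3, 7], [4], [5]].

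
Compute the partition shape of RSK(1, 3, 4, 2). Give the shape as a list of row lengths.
[3, 1]

Row-insert each entry into an empty tableau.

After inserting 1: P = [[1]].
After inserting 3: P = [[1, 3]].
After inserting 4: P = [[1, 3, 4]].
After inserting 2: P = [[1, 2, 4], [3]].

The final insertion tableau P = [[1, 2, 4], [3]] has shape [3, 1].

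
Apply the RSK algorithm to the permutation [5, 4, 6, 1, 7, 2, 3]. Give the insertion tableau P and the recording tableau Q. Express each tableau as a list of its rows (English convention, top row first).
Insert each entry of the permutation into P by Schensted row insertion, recording in Q the position of each new cell.

Insert 5: appended to row 1. P = [[5]], Q = [[1]].
Insert 4: 4 bumps 5 from row 1; 5 starts row 2. P = [[4], [5]], Q = [[1], [2]].
Insert 6: appended to row 1. P = [[4, 6], [5]], Q = [[1, 3], [2]].
Insert 1: 1 bumps 4 from row 1; 4 bumps 5 from row 2; 5 starts row 3. P = [[1, 6], [4], [5]], Q = [[1, 3], [2], [4]].
Insert 7: appended to row 1. P = [[1, 6, 7], [4], [5]], Q = [[1, 3, 5], [2], [4]].
Insert 2: 2 bumps 6 from row 1; 6 appends to row 2. P = [[1, 2, 7], [4, 6], [5]], Q = [[1, 3, 5], [2, 6], [4]].
Insert 3: 3 bumps 7 from row 1; 7 appends to row 2. P = [[1, 2, 3], [4, 6, 7], [5]], Q = [[1, 3, 5], [2, 6, 7], [4]].

So P = [[1, 2, 3], [4, 6, 7], [5]], Q = [[1, 3, 5], [2, 6, 7], [4]].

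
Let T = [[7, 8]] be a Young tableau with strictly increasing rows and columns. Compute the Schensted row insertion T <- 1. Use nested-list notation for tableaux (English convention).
In row 1, 1 replaces 7 (the leftmost entry greater than 1); 7 is bumped to row 2. 7 starts a new row 2. The new tableau is [[1, 8], [7]].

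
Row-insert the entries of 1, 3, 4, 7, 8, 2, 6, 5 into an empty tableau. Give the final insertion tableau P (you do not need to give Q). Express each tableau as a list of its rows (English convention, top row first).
Insert 1: appended to row 1. P = [[1]].
Insert 3: appended to row 1. P = [[1, 3]].
Insert 4: appended to row 1. P = [[1, 3, 4]].
Insert 7: appended to row 1. P = [[1, 3, 4, 7]].
Insert 8: appended to row 1. P = [[1, 3, 4, 7, 8]].
Insert 2: 2 bumps 3 from row 1; 3 starts row 2. P = [[1, 2, 4, 7, 8], [3]].
Insert 6: 6 bumps 7 from row 1; 7 appends to row 2. P = [[1, 2, 4, 6, 8], [3, 7]].
Insert 5: 5 bumps 6 from row 1; 6 bumps 7 from row 2; 7 starts row 3. P = [[1, 2, 4, 5, 8], [3, 6], [7]].

So P = [[1, 2, 4, 5, 8], [3, 6], [7]].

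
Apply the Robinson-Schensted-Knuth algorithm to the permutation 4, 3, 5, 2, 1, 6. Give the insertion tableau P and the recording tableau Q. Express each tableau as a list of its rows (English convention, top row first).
Insert each entry of the permutation into P by Schensted row insertion, recording in Q the position of each new cell.

After inserting 4: P = [[4]].
After inserting 3: P = [[3], [4]].
After inserting 5: P = [[3, 5], [4]].
After inserting 2: P = [[2, 5], [3], [4]].
After inserting 1: P = [[1, 5], [2], [3], [4]].
After inserting 6: P = [[1, 5, 6], [2], [3], [4]].

So P = [[1, 5, 6], [2], [3], [4]], Q = [[1, 3, 6], [2], [4], [5]].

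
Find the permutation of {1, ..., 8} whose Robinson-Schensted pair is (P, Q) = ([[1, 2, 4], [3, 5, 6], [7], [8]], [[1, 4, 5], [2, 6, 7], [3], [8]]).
8 3 1 5 7 2 6 4

Reverse the RSK construction: for i from n down to 1, find the cell of Q containing i, remove the entry at that cell from P, and reverse-bump it up through P; the value ejected from row 1 is w(i).

Step i=8: Q has 8 at row 4, column 1; remove 8 from row 4 of P and reverse-bump: 8 enters row 3 and ejects 7; 7 enters row 2 and ejects 6; 6 enters row 1 and ejects 4. So w(8) = 4. P is now [[1, 2, 6], [3, 5, 7], [8]].
Step i=7: Q has 7 at row 2, column 3; remove 7 from row 2 of P and reverse-bump: 7 enters row 1 and ejects 6. So w(7) = 6. P is now [[1, 2, 7], [3, 5], [8]].
Step i=6: Q has 6 at row 2, column 2; remove 5 from row 2 of P and reverse-bump: 5 enters row 1 and ejects 2. So w(6) = 2. P is now [[1, 5, 7], [3], [8]].
Step i=5: Q has 5 at row 1, column 3; remove that cell from P, ejecting 7. So w(5) = 7. P is now [[1, 5], [3], [8]].
Step i=4: Q has 4 at row 1, column 2; remove that cell from P, ejecting 5. So w(4) = 5. P is now [[1], [3], [8]].
Step i=3: Q has 3 at row 3, column 1; remove 8 from row 3 of P and reverse-bump: 8 enters row 2 and ejects 3; 3 enters row 1 and ejects 1. So w(3) = 1. P is now [[3], [8]].
Step i=2: Q has 2 at row 2, column 1; remove 8 from row 2 of P and reverse-bump: 8 enters row 1 and ejects 3. So w(2) = 3. P is now [[8]].
Step i=1: Q has 1 at row 1, column 1; remove that cell from P, ejecting 8. So w(1) = 8. P is now [].

So w = 8 3 1 5 7 2 6 4.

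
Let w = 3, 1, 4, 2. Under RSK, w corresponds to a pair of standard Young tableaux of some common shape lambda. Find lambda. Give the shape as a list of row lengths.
Row-insert each entry into an empty tableau.

After inserting 3: P = [[3]].
After inserting 1: P = [[1], [3]].
After inserting 4: P = [[1, 4], [3]].
After inserting 2: P = [[1, 2], [3, 4]].

The final insertion tableau P = [[1, 2], [3, 4]] has shape [2, 2].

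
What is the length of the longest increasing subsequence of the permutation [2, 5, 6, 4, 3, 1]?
3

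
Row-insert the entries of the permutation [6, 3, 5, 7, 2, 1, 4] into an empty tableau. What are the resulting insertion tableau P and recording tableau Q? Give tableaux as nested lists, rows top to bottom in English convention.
P = [[1, 4, 7], [2, 5], [3], [6]], Q = [[1, 3, 4], [2, 7], [5], [6]]

Insert each entry of the permutation into P by Schensted row insertion, recording in Q the position of each new cell.

After inserting 6: P = [[6]].
After inserting 3: P = [[3], [6]].
After inserting 5: P = [[3, 5], [6]].
After inserting 7: P = [[3, 5, 7], [6]].
After inserting 2: P = [[2, 5, 7], [3], [6]].
After inserting 1: P = [[1, 5, 7], [2], [3], [6]].
After inserting 4: P = [[1, 4, 7], [2, 5], [3], [6]].

So P = [[1, 4, 7], [2, 5], [3], [6]], Q = [[1, 3, 4], [2, 7], [5], [6]].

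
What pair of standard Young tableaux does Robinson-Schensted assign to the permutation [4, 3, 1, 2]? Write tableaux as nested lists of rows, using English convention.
Insert each entry of the permutation into P by Schensted row insertion, recording in Q the position of each new cell.

After inserting 4: P = [[4]].
After inserting 3: P = [[3], [4]].
After inserting 1: P = [[1], [3], [4]].
After inserting 2: P = [[1, 2], [3], [4]].

So P = [[1, 2], [3], [4]], Q = [[1, 4], [2], [3]].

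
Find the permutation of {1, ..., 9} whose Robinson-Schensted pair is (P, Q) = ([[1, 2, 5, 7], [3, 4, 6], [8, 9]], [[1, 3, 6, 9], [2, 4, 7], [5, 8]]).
Reverse RSK: for i = n, n-1, ..., 1, locate i in Q, remove the corresponding corner cell from P, and reverse-bump its entry up through P; the value ejected from row 1 is w(i).

So w = 3 1 8 4 2 9 6 5 7.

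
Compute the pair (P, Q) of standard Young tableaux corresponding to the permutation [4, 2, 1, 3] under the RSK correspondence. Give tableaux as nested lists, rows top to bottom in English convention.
P = [[1, 3], [2], [4]], Q = [[1, 4], [2], [3]]

Insert each entry of the permutation into P by Schensted row insertion, recording in Q the position of each new cell.

Insert 4: appended to row 1. P = [[4]].
Insert 2: 2 bumps 4 from row 1; 4 starts row 2. P = [[2], [4]].
Insert 1: 1 bumps 2 from row 1; 2 bumps 4 from row 2; 4 starts row 3. P = [[1], [2], [4]].
Insert 3: appended to row 1. P = [[1, 3], [2], [4]].

So P = [[1, 3], [2], [4]], Q = [[1, 4], [2], [3]].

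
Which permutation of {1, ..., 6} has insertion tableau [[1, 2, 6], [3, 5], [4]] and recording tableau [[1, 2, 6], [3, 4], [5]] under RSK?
Reverse the RSK construction: for i from n down to 1, find the cell of Q containing i, remove the entry at that cell from P, and reverse-bump it up through P; the value ejected from row 1 is w(i).

Step i=6: Q has 6 at row 1, column 3; remove that cell from P, ejecting 6. So w(6) = 6. P is now [[1, 2], [3, 5], [4]].
Step i=5: Q has 5 at row 3, column 1; remove 4 from row 3 of P and reverse-bump: 4 enters row 2 and ejects 3; 3 enters row 1 and ejects 2. So w(5) = 2. P is now [[1, 3], [4, 5]].
Step i=4: Q has 4 at row 2, column 2; remove 5 from row 2 of P and reverse-bump: 5 enters row 1 and ejects 3. So w(4) = 3. P is now [[1, 5], [4]].
Step i=3: Q has 3 at row 2, column 1; remove 4 from row 2 of P and reverse-bump: 4 enters row 1 and ejects 1. So w(3) = 1. P is now [[4, 5]].
Step i=2: Q has 2 at row 1, column 2; remove that cell from P, ejecting 5. So w(2) = 5. P is now [[4]].
Step i=1: Q has 1 at row 1, column 1; remove that cell from P, ejecting 4. So w(1) = 4. P is now [].

So w = 4 5 1 3 2 6.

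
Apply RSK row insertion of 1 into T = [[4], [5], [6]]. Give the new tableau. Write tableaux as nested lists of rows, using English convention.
[[1], [4], [5], [6]]

In row 1, 1 replaces 4 (the leftmost entry greater than 1); 4 is bumped to row 2. In row 2, 4 replaces 5 (the leftmost entry greater than 4); 5 is bumped to row 3. In row 3, 5 replaces 6 (the leftmost entry greater than 5); 6 is bumped to row 4. 6 starts a new row 4. The new tableau is [[1], [4], [5], [6]].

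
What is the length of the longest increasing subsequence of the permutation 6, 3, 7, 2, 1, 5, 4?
2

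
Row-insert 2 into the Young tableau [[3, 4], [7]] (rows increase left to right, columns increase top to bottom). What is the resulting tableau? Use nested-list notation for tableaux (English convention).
[[2, 4], [3], [7]]

In row 1, 2 replaces 3 (the leftmost entry greater than 2); 3 is bumped to row 2. In row 2, 3 replaces 7 (the leftmost entry greater than 3); 7 is bumped to row 3. 7 starts a new row 3. The new tableau is [[2, 4], [3], [7]].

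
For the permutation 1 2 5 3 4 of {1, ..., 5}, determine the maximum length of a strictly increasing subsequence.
4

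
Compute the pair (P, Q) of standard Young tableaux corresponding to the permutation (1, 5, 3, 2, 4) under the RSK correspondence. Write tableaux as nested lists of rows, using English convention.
P = [[1, 2, 4], [3], [5]], Q = [[1, 2, 5], [3], [4]]

Insert each entry of the permutation into P by Schensted row insertion, recording in Q the position of each new cell.

Insert 1: appended to row 1. P = [[1]].
Insert 5: appended to row 1. P = [[1, 5]].
Insert 3: 3 bumps 5 from row 1; 5 starts row 2. P = [[1, 3], [5]].
Insert 2: 2 bumps 3 from row 1; 3 bumps 5 from row 2; 5 starts row 3. P = [[1, 2], [3], [5]].
Insert 4: appended to row 1. P = [[1, 2, 4], [3], [5]].

So P = [[1, 2, 4], [3], [5]], Q = [[1, 2, 5], [3], [4]].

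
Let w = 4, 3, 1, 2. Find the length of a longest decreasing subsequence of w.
3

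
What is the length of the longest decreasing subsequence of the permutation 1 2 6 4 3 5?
3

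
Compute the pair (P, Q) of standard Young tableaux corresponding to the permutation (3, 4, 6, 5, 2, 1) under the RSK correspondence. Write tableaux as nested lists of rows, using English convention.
Insert each entry of the permutation into P by Schensted row insertion, recording in Q the position of each new cell.

Insert 3: appended to row 1. P = [[3]].
Insert 4: appended to row 1. P = [[3, 4]].
Insert 6: appended to row 1. P = [[3, 4, 6]].
Insert 5: 5 bumps 6 from row 1; 6 starts row 2. P = [[3, 4, 5], [6]].
Insert 2: 2 bumps 3 from row 1; 3 bumps 6 from row 2; 6 starts row 3. P = [[2, 4, 5], [3], [6]].
Insert 1: 1 bumps 2 from row 1; 2 bumps 3 from row 2; 3 bumps 6 from row 3; 6 starts row 4. P = [[1, 4, 5], [2], [3], [6]].

So P = [[1, 4, 5], [2], [3], [6]], Q = [[1, 2, 3], [4], [5], [6]].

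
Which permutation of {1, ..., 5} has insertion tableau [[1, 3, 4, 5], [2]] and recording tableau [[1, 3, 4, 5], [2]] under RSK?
2 1 3 4 5

Reverse RSK: for i = n, n-1, ..., 1, locate i in Q, remove the corresponding corner cell from P, and reverse-bump its entry up through P; the value ejected from row 1 is w(i).

So w = 2 1 3 4 5.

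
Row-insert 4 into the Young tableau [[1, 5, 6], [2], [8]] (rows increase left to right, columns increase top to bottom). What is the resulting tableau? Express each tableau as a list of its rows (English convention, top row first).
In row 1, 4 replaces 5 (the leftmost entry greater than 4); 5 is bumped to row 2. 5 is appended to row 2. The new tableau is [[1, 4, 6], [2, 5], [8]].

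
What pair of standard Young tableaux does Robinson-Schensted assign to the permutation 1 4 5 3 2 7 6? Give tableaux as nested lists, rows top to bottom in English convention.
Insert each entry of the permutation into P by Schensted row insertion, recording in Q the position of each new cell.

Insert 1: appended to row 1. P = [[1]].
Insert 4: appended to row 1. P = [[1, 4]].
Insert 5: appended to row 1. P = [[1, 4, 5]].
Insert 3: 3 bumps 4 from row 1; 4 starts row 2. P = [[1, 3, 5], [4]].
Insert 2: 2 bumps 3 from row 1; 3 bumps 4 from row 2; 4 starts row 3. P = [[1, 2, 5], [3], [4]].
Insert 7: appended to row 1. P = [[1, 2, 5, 7], [3], [4]].
Insert 6: 6 bumps 7 from row 1; 7 appends to row 2. P = [[1, 2, 5, 6], [3, 7], [4]].

So P = [[1, 2, 5, 6], [3, 7], [4]], Q = [[1, 2, 3, 6], [4, 7], [5]].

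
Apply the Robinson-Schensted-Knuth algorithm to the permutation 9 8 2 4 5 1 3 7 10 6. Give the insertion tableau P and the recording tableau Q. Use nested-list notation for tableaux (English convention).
Insert each entry of the permutation into P by Schensted row insertion, recording in Q the position of each new cell.

Insert 9: appended to row 1. P = [[9]].
Insert 8: 8 bumps 9 from row 1; 9 starts row 2. P = [[8], [9]].
Insert 2: 2 bumps 8 from row 1; 8 bumps 9 from row 2; 9 starts row 3. P = [[2], [8], [9]].
Insert 4: appended to row 1. P = [[2, 4], [8], [9]].
Insert 5: appended to row 1. P = [[2, 4, 5], [8], [9]].
Insert 1: 1 bumps 2 from row 1; 2 bumps 8 from row 2; 8 bumps 9 from row 3; 9 starts row 4. P = [[1, 4, 5], [2], [8], [9]].
Insert 3: 3 bumps 4 from row 1; 4 appends to row 2. P = [[1, 3, 5], [2, 4], [8], [9]].
Insert 7: appended to row 1. P = [[1, 3, 5, 7], [2, 4], [8], [9]].
Insert 10: appended to row 1. P = [[1, 3, 5, 7, 10], [2, 4], [8], [9]].
Insert 6: 6 bumps 7 from row 1; 7 appends to row 2. P = [[1, 3, 5, 6, 10], [2, 4, 7], [8], [9]].

So P = [[1, 3, 5, 6, 10], [2, 4, 7], [8], [9]], Q = [[1, 4, 5, 8, 9], [2, 7, 10], [3], [6]].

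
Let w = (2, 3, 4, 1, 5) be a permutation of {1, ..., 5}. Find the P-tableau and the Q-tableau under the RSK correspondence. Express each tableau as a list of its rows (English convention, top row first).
Insert each entry of the permutation into P by Schensted row insertion, recording in Q the position of each new cell.

Insert 2: appended to row 1. P = [[2]].
Insert 3: appended to row 1. P = [[2, 3]].
Insert 4: appended to row 1. P = [[2, 3, 4]].
Insert 1: 1 bumps 2 from row 1; 2 starts row 2. P = [[1, 3, 4], [2]].
Insert 5: appended to row 1. P = [[1, 3, 4, 5], [2]].

So P = [[1, 3, 4, 5], [2]], Q = [[1, 2, 3, 5], [4]].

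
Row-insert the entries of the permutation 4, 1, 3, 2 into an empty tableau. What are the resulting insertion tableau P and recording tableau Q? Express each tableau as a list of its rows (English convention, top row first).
P = [[1, 2], [3], [4]], Q = [[1, 3], [2], [4]]

Insert each entry of the permutation into P by Schensted row insertion, recording in Q the position of each new cell.

Insert 4: appended to row 1. P = [[4]], Q = [[1]].
Insert 1: 1 bumps 4 from row 1; 4 starts row 2. P = [[1], [4]], Q = [[1], [2]].
Insert 3: appended to row 1. P = [[1, 3], [4]], Q = [[1, 3], [2]].
Insert 2: 2 bumps 3 from row 1; 3 bumps 4 from row 2; 4 starts row 3. P = [[1, 2], [3], [4]], Q = [[1, 3], [2], [4]].

So P = [[1, 2], [3], [4]], Q = [[1, 3], [2], [4]].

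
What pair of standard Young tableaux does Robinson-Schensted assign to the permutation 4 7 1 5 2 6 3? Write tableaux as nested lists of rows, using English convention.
Insert each entry of the permutation into P by Schensted row insertion, recording in Q the position of each new cell.

Insert 4: appended to row 1. P = [[4]], Q = [[1]].
Insert 7: appended to row 1. P = [[4, 7]], Q = [[1, 2]].
Insert 1: 1 bumps 4 from row 1; 4 starts row 2. P = [[1, 7], [4]], Q = [[1, 2], [3]].
Insert 5: 5 bumps 7 from row 1; 7 appends to row 2. P = [[1, 5], [4, 7]], Q = [[1, 2], [3, 4]].
Insert 2: 2 bumps 5 from row 1; 5 bumps 7 from row 2; 7 starts row 3. P = [[1, 2], [4, 5], [7]], Q = [[1, 2], [3, 4], [5]].
Insert 6: appended to row 1. P = [[1, 2, 6], [4, 5], [7]], Q = [[1, 2, 6], [3, 4], [5]].
Insert 3: 3 bumps 6 from row 1; 6 appends to row 2. P = [[1, 2, 3], [4, 5, 6], [7]], Q = [[1, 2, 6], [3, 4, 7], [5]].

So P = [[1, 2, 3], [4, 5, 6], [7]], Q = [[1, 2, 6], [3, 4, 7], [5]].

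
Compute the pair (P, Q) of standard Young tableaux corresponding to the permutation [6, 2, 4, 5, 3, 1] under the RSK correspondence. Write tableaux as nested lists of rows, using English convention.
P = [[1, 3, 5], [2], [4], [6]], Q = [[1, 3, 4], [2], [5], [6]]

Insert each entry of the permutation into P by Schensted row insertion, recording in Q the position of each new cell.

Insert 6: appended to row 1. P = [[6]].
Insert 2: 2 bumps 6 from row 1; 6 starts row 2. P = [[2], [6]].
Insert 4: appended to row 1. P = [[2, 4], [6]].
Insert 5: appended to row 1. P = [[2, 4, 5], [6]].
Insert 3: 3 bumps 4 from row 1; 4 bumps 6 from row 2; 6 starts row 3. P = [[2, 3, 5], [4], [6]].
Insert 1: 1 bumps 2 from row 1; 2 bumps 4 from row 2; 4 bumps 6 from row 3; 6 starts row 4. P = [[1, 3, 5], [2], [4], [6]].

So P = [[1, 3, 5], [2], [4], [6]], Q = [[1, 3, 4], [2], [5], [6]].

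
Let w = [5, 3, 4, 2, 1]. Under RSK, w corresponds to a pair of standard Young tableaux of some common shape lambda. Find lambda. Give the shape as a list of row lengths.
Row-insert each entry into an empty tableau.

After inserting 5: P = [[5]].
After inserting 3: P = [[3], [5]].
After inserting 4: P = [[3, 4], [5]].
After inserting 2: P = [[2, 4], [3], [5]].
After inserting 1: P = [[1, 4], [2], [3], [5]].

The final insertion tableau P = [[1, 4], [2], [3], [5]] has shape [2, 1, 1, 1].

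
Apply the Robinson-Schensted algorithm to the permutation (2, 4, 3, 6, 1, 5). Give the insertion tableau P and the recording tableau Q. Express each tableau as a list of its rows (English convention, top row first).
Insert each entry of the permutation into P by Schensted row insertion, recording in Q the position of each new cell.

Insert 2: appended to row 1. P = [[2]], Q = [[1]].
Insert 4: appended to row 1. P = [[2, 4]], Q = [[1, 2]].
Insert 3: 3 bumps 4 from row 1; 4 starts row 2. P = [[2, 3], [4]], Q = [[1, 2], [3]].
Insert 6: appended to row 1. P = [[2, 3, 6], [4]], Q = [[1, 2, 4], [3]].
Insert 1: 1 bumps 2 from row 1; 2 bumps 4 from row 2; 4 starts row 3. P = [[1, 3, 6], [2], [4]], Q = [[1, 2, 4], [3], [5]].
Insert 5: 5 bumps 6 from row 1; 6 appends to row 2. P = [[1, 3, 5], [2, 6], [4]], Q = [[1, 2, 4], [3, 6], [5]].

So P = [[1, 3, 5], [2, 6], [4]], Q = [[1, 2, 4], [3, 6], [5]].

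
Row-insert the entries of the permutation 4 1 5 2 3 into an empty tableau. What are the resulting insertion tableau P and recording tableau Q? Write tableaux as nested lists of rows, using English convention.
P = [[1, 2, 3], [4, 5]], Q = [[1, 3, 5], [2, 4]]

Insert each entry of the permutation into P by Schensted row insertion, recording in Q the position of each new cell.

After inserting 4: P = [[4]].
After inserting 1: P = [[1], [4]].
After inserting 5: P = [[1, 5], [4]].
After inserting 2: P = [[1, 2], [4, 5]].
After inserting 3: P = [[1, 2, 3], [4, 5]].

So P = [[1, 2, 3], [4, 5]], Q = [[1, 3, 5], [2, 4]].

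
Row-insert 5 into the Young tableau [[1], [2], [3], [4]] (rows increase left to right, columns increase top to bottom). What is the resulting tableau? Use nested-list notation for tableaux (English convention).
[[1, 5], [2], [3], [4]]

5 is larger than every entry of row 1, so it is appended to row 1. The new tableau is [[1, 5], [2], [3], [4]].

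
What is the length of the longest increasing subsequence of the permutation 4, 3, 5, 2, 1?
2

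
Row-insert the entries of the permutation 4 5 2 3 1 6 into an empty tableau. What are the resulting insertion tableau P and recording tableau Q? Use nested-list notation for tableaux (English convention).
P = [[1, 3, 6], [2, 5], [4]], Q = [[1, 2, 6], [3, 4], [5]]

Insert each entry of the permutation into P by Schensted row insertion, recording in Q the position of each new cell.

Insert 4: appended to row 1. P = [[4]], Q = [[1]].
Insert 5: appended to row 1. P = [[4, 5]], Q = [[1, 2]].
Insert 2: 2 bumps 4 from row 1; 4 starts row 2. P = [[2, 5], [4]], Q = [[1, 2], [3]].
Insert 3: 3 bumps 5 from row 1; 5 appends to row 2. P = [[2, 3], [4, 5]], Q = [[1, 2], [3, 4]].
Insert 1: 1 bumps 2 from row 1; 2 bumps 4 from row 2; 4 starts row 3. P = [[1, 3], [2, 5], [4]], Q = [[1, 2], [3, 4], [5]].
Insert 6: appended to row 1. P = [[1, 3, 6], [2, 5], [4]], Q = [[1, 2, 6], [3, 4], [5]].

So P = [[1, 3, 6], [2, 5], [4]], Q = [[1, 2, 6], [3, 4], [5]].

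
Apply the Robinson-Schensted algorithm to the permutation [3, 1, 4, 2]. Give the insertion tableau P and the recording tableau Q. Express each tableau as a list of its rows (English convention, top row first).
Insert each entry of the permutation into P by Schensted row insertion, recording in Q the position of each new cell.

Insert 3: appended to row 1. P = [[3]].
Insert 1: 1 bumps 3 from row 1; 3 starts row 2. P = [[1], [3]].
Insert 4: appended to row 1. P = [[1, 4], [3]].
Insert 2: 2 bumps 4 from row 1; 4 appends to row 2. P = [[1, 2], [3, 4]].

So P = [[1, 2], [3, 4]], Q = [[1, 3], [2, 4]].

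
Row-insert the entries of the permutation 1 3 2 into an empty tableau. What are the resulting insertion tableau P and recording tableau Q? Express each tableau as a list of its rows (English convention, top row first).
P = [[1, 2], [3]], Q = [[1, 2], [3]]

Insert each entry of the permutation into P by Schensted row insertion, recording in Q the position of each new cell.

After inserting 1: P = [[1]].
After inserting 3: P = [[1, 3]].
After inserting 2: P = [[1, 2], [3]].

So P = [[1, 2], [3]], Q = [[1, 2], [3]].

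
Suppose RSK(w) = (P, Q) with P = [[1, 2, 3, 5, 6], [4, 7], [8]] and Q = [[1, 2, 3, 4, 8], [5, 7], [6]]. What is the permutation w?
1 2 4 8 7 3 5 6

Reverse RSK: for i = n, n-1, ..., 1, locate i in Q, remove the corresponding corner cell from P, and reverse-bump its entry up through P; the value ejected from row 1 is w(i).

So w = 1 2 4 8 7 3 5 6.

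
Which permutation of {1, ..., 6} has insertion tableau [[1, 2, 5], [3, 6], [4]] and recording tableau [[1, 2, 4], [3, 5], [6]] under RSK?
Reverse the RSK construction: for i from n down to 1, find the cell of Q containing i, remove the entry at that cell from P, and reverse-bump it up through P; the value ejected from row 1 is w(i).

Step i=6: Q has 6 at row 3, column 1; remove 4 from row 3 of P and reverse-bump: 4 enters row 2 and ejects 3; 3 enters row 1 and ejects 2. So w(6) = 2. P is now [[1, 3, 5], [4, 6]].
Step i=5: Q has 5 at row 2, column 2; remove 6 from row 2 of P and reverse-bump: 6 enters row 1 and ejects 5. So w(5) = 5. P is now [[1, 3, 6], [4]].
Step i=4: Q has 4 at row 1, column 3; remove that cell from P, ejecting 6. So w(4) = 6. P is now [[1, 3], [4]].
Step i=3: Q has 3 at row 2, column 1; remove 4 from row 2 of P and reverse-bump: 4 enters row 1 and ejects 3. So w(3) = 3. P is now [[1, 4]].
Step i=2: Q has 2 at row 1, column 2; remove that cell from P, ejecting 4. So w(2) = 4. P is now [[1]].
Step i=1: Q has 1 at row 1, column 1; remove that cell from P, ejecting 1. So w(1) = 1. P is now [].

So w = 1 4 3 6 5 2.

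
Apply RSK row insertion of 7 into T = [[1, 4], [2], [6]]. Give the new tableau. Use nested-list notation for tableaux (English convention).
7 is larger than every entry of row 1, so it is appended to row 1. The new tableau is [[1, 4, 7], [2], [6]].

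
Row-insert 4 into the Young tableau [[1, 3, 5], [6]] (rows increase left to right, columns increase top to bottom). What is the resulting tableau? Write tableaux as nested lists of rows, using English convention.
In row 1, 4 replaces 5 (the leftmost entry greater than 4); 5 is bumped to row 2. In row 2, 5 replaces 6 (the leftmost entry greater than 5); 6 is bumped to row 3. 6 starts a new row 3. The new tableau is [[1, 3, 4], [5], [6]].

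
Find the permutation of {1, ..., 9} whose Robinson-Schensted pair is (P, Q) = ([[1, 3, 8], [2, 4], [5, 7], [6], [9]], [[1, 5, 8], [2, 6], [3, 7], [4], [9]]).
Reverse the RSK construction: for i from n down to 1, find the cell of Q containing i, remove the entry at that cell from P, and reverse-bump it up through P; the value ejected from row 1 is w(i).

Step i=9: Q has 9 at row 5, column 1; remove 9 from row 5 of P and reverse-bump: 9 enters row 4 and ejects 6; 6 enters row 3 and ejects 5; 5 enters row 2 and ejects 4; 4 enters row 1 and ejects 3. So w(9) = 3. P is now [[1, 4, 8], [2, 5], [6, 7], [9]].
Step i=8: Q has 8 at row 1, column 3; remove that cell from P, ejecting 8. So w(8) = 8. P is now [[1, 4], [2, 5], [6, 7], [9]].
Step i=7: Q has 7 at row 3, column 2; remove 7 from row 3 of P and reverse-bump: 7 enters row 2 and ejects 5; 5 enters row 1 and ejects 4. So w(7) = 4. P is now [[1, 5], [2, 7], [6], [9]].
Step i=6: Q has 6 at row 2, column 2; remove 7 from row 2 of P and reverse-bump: 7 enters row 1 and ejects 5. So w(6) = 5. P is now [[1, 7], [2], [6], [9]].
Step i=5: Q has 5 at row 1, column 2; remove that cell from P, ejecting 7. So w(5) = 7. P is now [[1], [2], [6], [9]].
Step i=4: Q has 4 at row 4, column 1; remove 9 from row 4 of P and reverse-bump: 9 enters row 3 and ejects 6; 6 enters row 2 and ejects 2; 2 enters row 1 and ejects 1. So w(4) = 1. P is now [[2], [6], [9]].
Step i=3: Q has 3 at row 3, column 1; remove 9 from row 3 of P and reverse-bump: 9 enters row 2 and ejects 6; 6 enters row 1 and ejects 2. So w(3) = 2. P is now [[6], [9]].
Step i=2: Q has 2 at row 2, column 1; remove 9 from row 2 of P and reverse-bump: 9 enters row 1 and ejects 6. So w(2) = 6. P is now [[9]].
Step i=1: Q has 1 at row 1, column 1; remove that cell from P, ejecting 9. So w(1) = 9. P is now [].

So w = 9 6 2 1 7 5 4 8 3.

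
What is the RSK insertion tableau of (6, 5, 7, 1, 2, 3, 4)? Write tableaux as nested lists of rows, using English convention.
P = [[1, 2, 3, 4], [5, 7], [6]]

Insert 6: appended to row 1. P = [[6]].
Insert 5: 5 bumps 6 from row 1; 6 starts row 2. P = [[5], [6]].
Insert 7: appended to row 1. P = [[5, 7], [6]].
Insert 1: 1 bumps 5 from row 1; 5 bumps 6 from row 2; 6 starts row 3. P = [[1, 7], [5], [6]].
Insert 2: 2 bumps 7 from row 1; 7 appends to row 2. P = [[1, 2], [5, 7], [6]].
Insert 3: appended to row 1. P = [[1, 2, 3], [5, 7], [6]].
Insert 4: appended to row 1. P = [[1, 2, 3, 4], [5, 7], [6]].

So P = [[1, 2, 3, 4], [5, 7], [6]].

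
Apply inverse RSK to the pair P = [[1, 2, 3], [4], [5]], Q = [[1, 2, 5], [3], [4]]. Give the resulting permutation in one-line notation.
1 5 4 2 3

Reverse the RSK construction: for i from n down to 1, find the cell of Q containing i, remove the entry at that cell from P, and reverse-bump it up through P; the value ejected from row 1 is w(i).

Step i=5: Q has 5 at row 1, column 3; remove that cell from P, ejecting 3. So w(5) = 3. P is now [[1, 2], [4], [5]].
Step i=4: Q has 4 at row 3, column 1; remove 5 from row 3 of P and reverse-bump: 5 enters row 2 and ejects 4; 4 enters row 1 and ejects 2. So w(4) = 2. P is now [[1, 4], [5]].
Step i=3: Q has 3 at row 2, column 1; remove 5 from row 2 of P and reverse-bump: 5 enters row 1 and ejects 4. So w(3) = 4. P is now [[1, 5]].
Step i=2: Q has 2 at row 1, column 2; remove that cell from P, ejecting 5. So w(2) = 5. P is now [[1]].
Step i=1: Q has 1 at row 1, column 1; remove that cell from P, ejecting 1. So w(1) = 1. P is now [].

So w = 1 5 4 2 3.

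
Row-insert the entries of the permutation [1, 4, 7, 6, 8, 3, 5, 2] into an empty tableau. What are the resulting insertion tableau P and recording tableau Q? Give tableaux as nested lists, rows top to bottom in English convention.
Insert each entry of the permutation into P by Schensted row insertion, recording in Q the position of each new cell.

Insert 1: appended to row 1. P = [[1]].
Insert 4: appended to row 1. P = [[1, 4]].
Insert 7: appended to row 1. P = [[1, 4, 7]].
Insert 6: 6 bumps 7 from row 1; 7 starts row 2. P = [[1, 4, 6], [7]].
Insert 8: appended to row 1. P = [[1, 4, 6, 8], [7]].
Insert 3: 3 bumps 4 from row 1; 4 bumps 7 from row 2; 7 starts row 3. P = [[1, 3, 6, 8], [4], [7]].
Insert 5: 5 bumps 6 from row 1; 6 appends to row 2. P = [[1, 3, 5, 8], [4, 6], [7]].
Insert 2: 2 bumps 3 from row 1; 3 bumps 4 from row 2; 4 bumps 7 from row 3; 7 starts row 4. P = [[1, 2, 5, 8], [3, 6], [4], [7]].

So P = [[1, 2, 5, 8], [3, 6], [4], [7]], Q = [[1, 2, 3, 5], [4, 7], [6], [8]].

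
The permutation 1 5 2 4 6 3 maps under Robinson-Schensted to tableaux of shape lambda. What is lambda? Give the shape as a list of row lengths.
[4, 1, 1]

Row-insert each entry into an empty tableau.

After inserting 1: P = [[1]].
After inserting 5: P = [[1, 5]].
After inserting 2: P = [[1, 2], [5]].
After inserting 4: P = [[1, 2, 4], [5]].
After inserting 6: P = [[1, 2, 4, 6], [5]].
After inserting 3: P = [[1, 2, 3, 6], [4], [5]].

The final insertion tableau P = [[1, 2, 3, 6], [4], [5]] has shape [4, 1, 1].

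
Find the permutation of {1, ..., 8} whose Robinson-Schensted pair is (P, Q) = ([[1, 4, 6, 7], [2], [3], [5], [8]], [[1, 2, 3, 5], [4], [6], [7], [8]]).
3 5 8 6 7 4 2 1

Reverse the RSK construction: for i from n down to 1, find the cell of Q containing i, remove the entry at that cell from P, and reverse-bump it up through P; the value ejected from row 1 is w(i).

Step i=8: Q has 8 at row 5, column 1; remove 8 from row 5 of P and reverse-bump: 8 enters row 4 and ejects 5; 5 enters row 3 and ejects 3; 3 enters row 2 and ejects 2; 2 enters row 1 and ejects 1. So w(8) = 1. P is now [[2, 4, 6, 7], [3], [5], [8]].
Step i=7: Q has 7 at row 4, column 1; remove 8 from row 4 of P and reverse-bump: 8 enters row 3 and ejects 5; 5 enters row 2 and ejects 3; 3 enters row 1 and ejects 2. So w(7) = 2. P is now [[3, 4, 6, 7], [5], [8]].
Step i=6: Q has 6 at row 3, column 1; remove 8 from row 3 of P and reverse-bump: 8 enters row 2 and ejects 5; 5 enters row 1 and ejects 4. So w(6) = 4. P is now [[3, 5, 6, 7], [8]].
Step i=5: Q has 5 at row 1, column 4; remove that cell from P, ejecting 7. So w(5) = 7. P is now [[3, 5, 6], [8]].
Step i=4: Q has 4 at row 2, column 1; remove 8 from row 2 of P and reverse-bump: 8 enters row 1 and ejects 6. So w(4) = 6. P is now [[3, 5, 8]].
Step i=3: Q has 3 at row 1, column 3; remove that cell from P, ejecting 8. So w(3) = 8. P is now [[3, 5]].
Step i=2: Q has 2 at row 1, column 2; remove that cell from P, ejecting 5. So w(2) = 5. P is now [[3]].
Step i=1: Q has 1 at row 1, column 1; remove that cell from P, ejecting 3. So w(1) = 3. P is now [].

So w = 3 5 8 6 7 4 2 1.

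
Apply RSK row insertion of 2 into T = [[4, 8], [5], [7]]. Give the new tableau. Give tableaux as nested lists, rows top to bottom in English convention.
In row 1, 2 replaces 4 (the leftmost entry greater than 2); 4 is bumped to row 2. In row 2, 4 replaces 5 (the leftmost entry greater than 4); 5 is bumped to row 3. In row 3, 5 replaces 7 (the leftmost entry greater than 5); 7 is bumped to row 4. 7 starts a new row 4. The new tableau is [[2, 8], [4], [5], [7]].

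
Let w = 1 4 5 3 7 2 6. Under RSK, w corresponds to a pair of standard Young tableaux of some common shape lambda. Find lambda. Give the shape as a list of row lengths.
Row-insert each entry into an empty tableau.

After inserting 1: P = [[1]].
After inserting 4: P = [[1, 4]].
After inserting 5: P = [[1, 4, 5]].
After inserting 3: P = [[1, 3, 5], [4]].
After inserting 7: P = [[1, 3, 5, 7], [4]].
After inserting 2: P = [[1, 2, 5, 7], [3], [4]].
After inserting 6: P = [[1, 2, 5, 6], [3, 7], [4]].

The final insertion tableau P = [[1, 2, 5, 6], [3, 7], [4]] has shape [4, 2, 1].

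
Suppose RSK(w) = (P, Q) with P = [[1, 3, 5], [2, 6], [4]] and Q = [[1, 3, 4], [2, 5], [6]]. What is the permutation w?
Reverse the RSK construction: for i from n down to 1, find the cell of Q containing i, remove the entry at that cell from P, and reverse-bump it up through P; the value ejected from row 1 is w(i).

Step i=6: Q has 6 at row 3, column 1; remove 4 from row 3 of P and reverse-bump: 4 enters row 2 and ejects 2; 2 enters row 1 and ejects 1. So w(6) = 1. P is now [[2, 3, 5], [4, 6]].
Step i=5: Q has 5 at row 2, column 2; remove 6 from row 2 of P and reverse-bump: 6 enters row 1 and ejects 5. So w(5) = 5. P is now [[2, 3, 6], [4]].
Step i=4: Q has 4 at row 1, column 3; remove that cell from P, ejecting 6. So w(4) = 6. P is now [[2, 3], [4]].
Step i=3: Q has 3 at row 1, column 2; remove that cell from P, ejecting 3. So w(3) = 3. P is now [[2], [4]].
Step i=2: Q has 2 at row 2, column 1; remove 4 from row 2 of P and reverse-bump: 4 enters row 1 and ejects 2. So w(2) = 2. P is now [[4]].
Step i=1: Q has 1 at row 1, column 1; remove that cell from P, ejecting 4. So w(1) = 4. P is now [].

So w = 4 2 3 6 5 1.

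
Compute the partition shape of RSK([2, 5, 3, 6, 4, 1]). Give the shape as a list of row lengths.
[3, 2, 1]

Row-insert each entry into an empty tableau.

After inserting 2: P = [[2]].
After inserting 5: P = [[2, 5]].
After inserting 3: P = [[2, 3], [5]].
After inserting 6: P = [[2, 3, 6], [5]].
After inserting 4: P = [[2, 3, 4], [5, 6]].
After inserting 1: P = [[1, 3, 4], [2, 6], [5]].

The final insertion tableau P = [[1, 3, 4], [2, 6], [5]] has shape [3, 2, 1].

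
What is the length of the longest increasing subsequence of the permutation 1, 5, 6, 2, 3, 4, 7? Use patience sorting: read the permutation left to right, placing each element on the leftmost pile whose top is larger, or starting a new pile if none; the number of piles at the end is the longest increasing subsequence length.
5

1: new pile. tops = [1]
5: new pile. tops = [1, 5]
6: new pile. tops = [1, 5, 6]
2: onto pile 2 (replacing 5). tops = [1, 2, 6]
3: onto pile 3 (replacing 6). tops = [1, 2, 3]
4: new pile. tops = [1, 2, 3, 4]
7: new pile. tops = [1, 2, 3, 4, 7]

5 piles, so the longest increasing subsequence has length 5.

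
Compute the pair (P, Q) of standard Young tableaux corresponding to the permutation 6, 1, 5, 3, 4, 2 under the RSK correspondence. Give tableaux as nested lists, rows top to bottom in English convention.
Insert each entry of the permutation into P by Schensted row insertion, recording in Q the position of each new cell.

Insert 6: appended to row 1. P = [[6]], Q = [[1]].
Insert 1: 1 bumps 6 from row 1; 6 starts row 2. P = [[1], [6]], Q = [[1], [2]].
Insert 5: appended to row 1. P = [[1, 5], [6]], Q = [[1, 3], [2]].
Insert 3: 3 bumps 5 from row 1; 5 bumps 6 from row 2; 6 starts row 3. P = [[1, 3], [5], [6]], Q = [[1, 3], [2], [4]].
Insert 4: appended to row 1. P = [[1, 3, 4], [5], [6]], Q = [[1, 3, 5], [2], [4]].
Insert 2: 2 bumps 3 from row 1; 3 bumps 5 from row 2; 5 bumps 6 from row 3; 6 starts row 4. P = [[1, 2, 4], [3], [5], [6]], Q = [[1, 3, 5], [2], [4], [6]].

So P = [[1, 2, 4], [3], [5], [6]], Q = [[1, 3, 5], [2], [4], [6]].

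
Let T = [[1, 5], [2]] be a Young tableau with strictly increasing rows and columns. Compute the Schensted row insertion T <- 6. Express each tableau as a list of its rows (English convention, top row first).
6 is larger than every entry of row 1, so it is appended to row 1. The new tableau is [[1, 5, 6], [2]].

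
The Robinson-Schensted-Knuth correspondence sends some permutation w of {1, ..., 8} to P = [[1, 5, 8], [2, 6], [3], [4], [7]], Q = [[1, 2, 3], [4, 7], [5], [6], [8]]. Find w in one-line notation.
Reverse the RSK construction: for i from n down to 1, find the cell of Q containing i, remove the entry at that cell from P, and reverse-bump it up through P; the value ejected from row 1 is w(i).

Step i=8: Q has 8 at row 5, column 1; remove 7 from row 5 of P and reverse-bump: 7 enters row 4 and ejects 4; 4 enters row 3 and ejects 3; 3 enters row 2 and ejects 2; 2 enters row 1 and ejects 1. So w(8) = 1. P is now [[2, 5, 8], [3, 6], [4], [7]].
Step i=7: Q has 7 at row 2, column 2; remove 6 from row 2 of P and reverse-bump: 6 enters row 1 and ejects 5. So w(7) = 5. P is now [[2, 6, 8], [3], [4], [7]].
Step i=6: Q has 6 at row 4, column 1; remove 7 from row 4 of P and reverse-bump: 7 enters row 3 and ejects 4; 4 enters row 2 and ejects 3; 3 enters row 1 and ejects 2. So w(6) = 2. P is now [[3, 6, 8], [4], [7]].
Step i=5: Q has 5 at row 3, column 1; remove 7 from row 3 of P and reverse-bump: 7 enters row 2 and ejects 4; 4 enters row 1 and ejects 3. So w(5) = 3. P is now [[4, 6, 8], [7]].
Step i=4: Q has 4 at row 2, column 1; remove 7 from row 2 of P and reverse-bump: 7 enters row 1 and ejects 6. So w(4) = 6. P is now [[4, 7, 8]].
Step i=3: Q has 3 at row 1, column 3; remove that cell from P, ejecting 8. So w(3) = 8. P is now [[4, 7]].
Step i=2: Q has 2 at row 1, column 2; remove that cell from P, ejecting 7. So w(2) = 7. P is now [[4]].
Step i=1: Q has 1 at row 1, column 1; remove that cell from P, ejecting 4. So w(1) = 4. P is now [].

So w = 4 7 8 6 3 2 5 1.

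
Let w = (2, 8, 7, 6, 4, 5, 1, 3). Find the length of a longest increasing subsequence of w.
3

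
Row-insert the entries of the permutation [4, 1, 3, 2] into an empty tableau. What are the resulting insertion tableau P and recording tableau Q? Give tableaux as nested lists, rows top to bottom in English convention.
P = [[1, 2], [3], [4]], Q = [[1, 3], [2], [4]]

Insert each entry of the permutation into P by Schensted row insertion, recording in Q the position of each new cell.

After inserting 4: P = [[4]].
After inserting 1: P = [[1], [4]].
After inserting 3: P = [[1, 3], [4]].
After inserting 2: P = [[1, 2], [3], [4]].

So P = [[1, 2], [3], [4]], Q = [[1, 3], [2], [4]].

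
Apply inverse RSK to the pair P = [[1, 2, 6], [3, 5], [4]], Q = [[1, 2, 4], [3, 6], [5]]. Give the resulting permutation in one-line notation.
Reverse the RSK construction: for i from n down to 1, find the cell of Q containing i, remove the entry at that cell from P, and reverse-bump it up through P; the value ejected from row 1 is w(i).

Step i=6: Q has 6 at row 2, column 2; remove 5 from row 2 of P and reverse-bump: 5 enters row 1 and ejects 2. So w(6) = 2. P is now [[1, 5, 6], [3], [4]].
Step i=5: Q has 5 at row 3, column 1; remove 4 from row 3 of P and reverse-bump: 4 enters row 2 and ejects 3; 3 enters row 1 and ejects 1. So w(5) = 1. P is now [[3, 5, 6], [4]].
Step i=4: Q has 4 at row 1, column 3; remove that cell from P, ejecting 6. So w(4) = 6. P is now [[3, 5], [4]].
Step i=3: Q has 3 at row 2, column 1; remove 4 from row 2 of P and reverse-bump: 4 enters row 1 and ejects 3. So w(3) = 3. P is now [[4, 5]].
Step i=2: Q has 2 at row 1, column 2; remove that cell from P, ejecting 5. So w(2) = 5. P is now [[4]].
Step i=1: Q has 1 at row 1, column 1; remove that cell from P, ejecting 4. So w(1) = 4. P is now [].

So w = 4 5 3 6 1 2.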